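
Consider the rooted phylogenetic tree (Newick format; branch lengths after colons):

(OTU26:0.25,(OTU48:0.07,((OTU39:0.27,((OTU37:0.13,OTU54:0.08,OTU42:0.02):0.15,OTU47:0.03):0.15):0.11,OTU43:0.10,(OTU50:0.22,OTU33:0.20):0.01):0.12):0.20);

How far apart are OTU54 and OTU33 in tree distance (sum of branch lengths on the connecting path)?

0.70

The path runs OTU54 → … → MRCA → … → OTU33; the MRCA is the node subtending ((OTU39,((OTU37,OTU54,OTU42),OTU47)),OTU43,(OTU50,OTU33)).
Branch lengths along that path: 0.08 + 0.15 + 0.15 + 0.11 + 0.01 + 0.20 = 0.70.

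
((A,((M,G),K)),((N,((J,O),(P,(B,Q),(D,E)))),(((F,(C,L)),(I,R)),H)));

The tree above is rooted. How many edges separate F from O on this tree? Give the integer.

8

The MRCA of F and O is the node subtending ((N,((J,O),(P,(B,Q),(D,E)))),(((F,(C,L)),(I,R)),H)).
From F up to that node: 4 branches. From O up to the same node: 4 branches. Total: 4 + 4 = 8.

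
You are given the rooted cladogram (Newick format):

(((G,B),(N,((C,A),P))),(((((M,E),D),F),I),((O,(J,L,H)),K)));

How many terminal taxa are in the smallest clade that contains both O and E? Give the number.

The MRCA of O and E is the node subtending (((((M,E),D),F),I),((O,(J,L,H)),K)).
That clade contains 10 terminal taxa: D, E, F, H, I, J, K, L, M, O.

10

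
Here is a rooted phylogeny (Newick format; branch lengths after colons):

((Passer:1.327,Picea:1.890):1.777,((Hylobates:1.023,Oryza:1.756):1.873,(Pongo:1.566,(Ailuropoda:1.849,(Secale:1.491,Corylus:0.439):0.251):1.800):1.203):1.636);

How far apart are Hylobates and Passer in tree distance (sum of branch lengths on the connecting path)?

The path runs Hylobates → … → MRCA → … → Passer; the MRCA is the root of the tree.
Branch lengths along that path: 1.023 + 1.873 + 1.636 + 1.777 + 1.327 = 7.636.

7.636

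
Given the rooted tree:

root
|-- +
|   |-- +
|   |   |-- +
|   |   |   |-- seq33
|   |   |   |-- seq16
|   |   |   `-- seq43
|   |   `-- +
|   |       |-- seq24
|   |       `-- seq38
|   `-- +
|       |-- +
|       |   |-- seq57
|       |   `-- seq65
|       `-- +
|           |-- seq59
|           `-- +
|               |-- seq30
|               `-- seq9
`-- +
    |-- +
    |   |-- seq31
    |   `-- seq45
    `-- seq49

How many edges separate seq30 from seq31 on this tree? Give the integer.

The MRCA of seq30 and seq31 is the root of the tree.
From seq30 up to that node: 5 branches. From seq31 up to the same node: 3 branches. Total: 5 + 3 = 8.

8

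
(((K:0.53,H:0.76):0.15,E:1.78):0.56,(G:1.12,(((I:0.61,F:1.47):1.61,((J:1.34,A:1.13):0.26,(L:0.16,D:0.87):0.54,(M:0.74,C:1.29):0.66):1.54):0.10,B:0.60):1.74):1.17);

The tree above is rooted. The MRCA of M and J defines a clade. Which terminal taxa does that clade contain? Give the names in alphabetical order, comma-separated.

A, C, D, J, L, M

Tracing M: it sits inside (M,C).
Tracing J: it sits inside (J,A).
The smallest clade enclosing both is ((J,A),(L,D),(M,C)); the answer is its 6 terminal taxa in alphabetical order.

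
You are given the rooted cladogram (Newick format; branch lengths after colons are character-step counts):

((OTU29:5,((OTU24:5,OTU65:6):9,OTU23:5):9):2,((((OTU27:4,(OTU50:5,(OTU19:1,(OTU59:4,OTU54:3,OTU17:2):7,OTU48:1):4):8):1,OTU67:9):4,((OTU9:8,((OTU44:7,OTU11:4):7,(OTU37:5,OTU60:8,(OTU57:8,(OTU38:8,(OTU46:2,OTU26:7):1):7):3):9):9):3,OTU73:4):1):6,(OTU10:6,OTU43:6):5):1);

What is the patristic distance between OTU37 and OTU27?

36

The path runs OTU37 → … → MRCA → … → OTU27; the MRCA is the node subtending (((OTU27,(OTU50,(OTU19,(OTU59,OTU54,OTU17),OTU48))),OTU67),((OTU9,((OTU44,OTU11),(OTU37,OTU60,(OTU57,(OTU38,(OTU46,OTU26)))))),OTU73)).
Branch lengths along that path: 5 + 9 + 9 + 3 + 1 + 4 + 1 + 4 = 36.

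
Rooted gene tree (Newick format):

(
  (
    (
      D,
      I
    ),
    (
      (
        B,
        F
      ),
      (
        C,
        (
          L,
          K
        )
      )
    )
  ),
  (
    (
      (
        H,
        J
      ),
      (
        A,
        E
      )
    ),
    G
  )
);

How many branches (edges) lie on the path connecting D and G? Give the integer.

5

The MRCA of D and G is the root of the tree.
From D up to that node: 3 branches. From G up to the same node: 2 branches. Total: 3 + 2 = 5.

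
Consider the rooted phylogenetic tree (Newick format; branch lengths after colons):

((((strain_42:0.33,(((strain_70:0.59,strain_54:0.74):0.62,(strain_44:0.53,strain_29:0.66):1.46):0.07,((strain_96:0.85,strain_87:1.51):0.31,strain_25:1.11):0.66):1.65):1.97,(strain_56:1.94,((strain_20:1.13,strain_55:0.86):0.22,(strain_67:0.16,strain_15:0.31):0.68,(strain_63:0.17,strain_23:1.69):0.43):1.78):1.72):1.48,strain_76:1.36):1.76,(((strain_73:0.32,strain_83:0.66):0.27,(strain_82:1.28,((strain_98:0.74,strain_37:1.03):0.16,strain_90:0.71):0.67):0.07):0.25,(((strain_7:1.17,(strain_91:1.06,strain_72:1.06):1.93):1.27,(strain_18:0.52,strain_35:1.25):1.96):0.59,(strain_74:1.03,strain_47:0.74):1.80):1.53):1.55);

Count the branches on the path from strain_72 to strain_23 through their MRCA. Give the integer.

12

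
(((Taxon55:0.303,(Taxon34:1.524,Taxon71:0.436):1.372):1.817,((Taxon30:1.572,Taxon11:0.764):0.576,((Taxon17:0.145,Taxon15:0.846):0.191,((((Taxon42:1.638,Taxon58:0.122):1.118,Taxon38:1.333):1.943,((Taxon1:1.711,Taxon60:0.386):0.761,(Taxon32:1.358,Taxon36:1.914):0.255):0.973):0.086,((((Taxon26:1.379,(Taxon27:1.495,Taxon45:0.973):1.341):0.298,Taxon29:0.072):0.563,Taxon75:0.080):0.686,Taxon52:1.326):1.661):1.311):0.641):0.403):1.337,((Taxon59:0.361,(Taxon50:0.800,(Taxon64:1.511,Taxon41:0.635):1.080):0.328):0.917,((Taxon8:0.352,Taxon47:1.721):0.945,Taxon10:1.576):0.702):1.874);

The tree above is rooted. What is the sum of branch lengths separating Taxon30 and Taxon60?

6.306

The path runs Taxon30 → … → MRCA → … → Taxon60; the MRCA is the node subtending ((Taxon30,Taxon11),((Taxon17,Taxon15),((((Taxon42,Taxon58),Taxon38),((Taxon1,Taxon60),(Taxon32,Taxon36))),((((Taxon26,(Taxon27,Taxon45)),Taxon29),Taxon75),Taxon52)))).
Branch lengths along that path: 1.572 + 0.576 + 0.641 + 1.311 + 0.086 + 0.973 + 0.761 + 0.386 = 6.306.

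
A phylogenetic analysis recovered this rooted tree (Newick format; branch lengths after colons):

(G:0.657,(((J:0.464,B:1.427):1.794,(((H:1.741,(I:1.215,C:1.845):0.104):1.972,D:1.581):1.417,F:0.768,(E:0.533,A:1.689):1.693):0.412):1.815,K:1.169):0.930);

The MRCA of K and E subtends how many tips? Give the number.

10

The MRCA of K and E is the node subtending (((J,B),(((H,(I,C)),D),F,(E,A))),K).
That clade contains 10 terminal taxa: A, B, C, D, E, F, H, I, J, K.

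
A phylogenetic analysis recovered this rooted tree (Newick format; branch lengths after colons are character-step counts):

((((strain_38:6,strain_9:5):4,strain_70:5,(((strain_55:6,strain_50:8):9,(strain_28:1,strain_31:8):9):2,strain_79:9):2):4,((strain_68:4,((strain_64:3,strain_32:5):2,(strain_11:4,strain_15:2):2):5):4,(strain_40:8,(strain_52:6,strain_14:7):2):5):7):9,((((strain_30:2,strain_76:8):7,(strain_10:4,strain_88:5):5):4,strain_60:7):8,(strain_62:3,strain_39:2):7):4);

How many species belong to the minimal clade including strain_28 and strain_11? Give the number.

16

The MRCA of strain_28 and strain_11 is the node subtending (((strain_38,strain_9),strain_70,(((strain_55,strain_50),(strain_28,strain_31)),strain_79)),((strain_68,((strain_64,strain_32),(strain_11,strain_15))),(strain_40,(strain_52,strain_14)))).
That clade contains 16 terminal taxa: strain_11, strain_14, strain_15, strain_28, strain_31, strain_32, strain_38, strain_40, strain_50, strain_52, strain_55, strain_64, strain_68, strain_70, strain_79, strain_9.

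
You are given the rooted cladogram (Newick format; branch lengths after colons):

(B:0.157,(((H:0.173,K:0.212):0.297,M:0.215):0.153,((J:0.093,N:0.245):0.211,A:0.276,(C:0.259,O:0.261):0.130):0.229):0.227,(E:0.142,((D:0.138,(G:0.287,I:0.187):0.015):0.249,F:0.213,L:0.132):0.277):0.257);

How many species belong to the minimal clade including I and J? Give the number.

15

The MRCA of I and J is the root, so the clade is the entire tree.
That clade contains 15 terminal taxa: A, B, C, D, E, F, G, H, I, J, K, L, M, N, O.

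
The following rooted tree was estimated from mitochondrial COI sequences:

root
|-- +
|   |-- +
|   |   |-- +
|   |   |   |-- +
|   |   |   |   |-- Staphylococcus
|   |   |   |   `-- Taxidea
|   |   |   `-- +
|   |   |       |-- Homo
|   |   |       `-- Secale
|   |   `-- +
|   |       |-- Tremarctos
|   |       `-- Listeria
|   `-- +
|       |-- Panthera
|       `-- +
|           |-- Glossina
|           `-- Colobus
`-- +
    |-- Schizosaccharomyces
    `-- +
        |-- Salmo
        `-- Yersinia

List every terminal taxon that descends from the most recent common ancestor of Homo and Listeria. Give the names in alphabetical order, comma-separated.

Tracing Homo: it sits inside (Homo,Secale).
Tracing Listeria: it sits inside (Tremarctos,Listeria).
The smallest clade enclosing both is (((Staphylococcus,Taxidea),(Homo,Secale)),(Tremarctos,Listeria)); the answer is its 6 terminal taxa in alphabetical order.

Homo, Listeria, Secale, Staphylococcus, Taxidea, Tremarctos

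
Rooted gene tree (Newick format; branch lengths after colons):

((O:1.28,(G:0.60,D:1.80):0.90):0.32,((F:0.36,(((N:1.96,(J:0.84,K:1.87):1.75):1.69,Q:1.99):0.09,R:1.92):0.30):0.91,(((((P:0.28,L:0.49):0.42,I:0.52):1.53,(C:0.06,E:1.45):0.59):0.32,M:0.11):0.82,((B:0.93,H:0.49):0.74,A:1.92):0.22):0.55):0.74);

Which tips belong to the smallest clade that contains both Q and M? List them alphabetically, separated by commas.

A, B, C, E, F, H, I, J, K, L, M, N, P, Q, R

Tracing Q: it sits inside ((N,(J,K)),Q).
Tracing M: it sits inside ((((P,L),I),(C,E)),M).
The smallest clade enclosing both is ((F,(((N,(J,K)),Q),R)),(((((P,L),I),(C,E)),M),((B,H),A))); the answer is its 15 terminal taxa in alphabetical order.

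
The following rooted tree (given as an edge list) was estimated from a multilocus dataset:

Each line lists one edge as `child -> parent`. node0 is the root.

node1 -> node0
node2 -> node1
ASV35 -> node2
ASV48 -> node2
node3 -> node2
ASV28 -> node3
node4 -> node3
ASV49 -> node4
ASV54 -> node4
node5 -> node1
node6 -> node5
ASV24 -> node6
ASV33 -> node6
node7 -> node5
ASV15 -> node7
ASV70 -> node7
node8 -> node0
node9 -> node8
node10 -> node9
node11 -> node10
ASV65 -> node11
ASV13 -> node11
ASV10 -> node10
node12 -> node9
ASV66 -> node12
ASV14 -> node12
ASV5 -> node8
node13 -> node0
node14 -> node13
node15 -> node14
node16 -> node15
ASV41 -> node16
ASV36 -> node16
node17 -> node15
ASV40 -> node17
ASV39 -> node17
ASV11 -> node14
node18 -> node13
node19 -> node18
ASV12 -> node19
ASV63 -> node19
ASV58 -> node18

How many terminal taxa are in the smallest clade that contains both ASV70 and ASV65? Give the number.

23

The MRCA of ASV70 and ASV65 is the root, so the clade is the entire tree.
That clade contains 23 terminal taxa: ASV10, ASV11, ASV12, ASV13, ASV14, ASV15, ASV24, ASV28, ASV33, ASV35, ASV36, ASV39, ASV40, ASV41, ASV48, ASV49, ASV5, ASV54, ASV58, ASV63, ASV65, ASV66, ASV70.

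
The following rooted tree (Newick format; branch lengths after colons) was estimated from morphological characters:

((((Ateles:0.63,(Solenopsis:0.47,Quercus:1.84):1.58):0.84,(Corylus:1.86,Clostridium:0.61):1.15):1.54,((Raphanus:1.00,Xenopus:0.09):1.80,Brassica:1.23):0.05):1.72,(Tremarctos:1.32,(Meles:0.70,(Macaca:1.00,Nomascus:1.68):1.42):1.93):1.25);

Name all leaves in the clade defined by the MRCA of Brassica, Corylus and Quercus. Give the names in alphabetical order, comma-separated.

Ateles, Brassica, Clostridium, Corylus, Quercus, Raphanus, Solenopsis, Xenopus

Tracing Brassica: it sits inside ((Raphanus,Xenopus),Brassica).
Tracing Corylus: it sits inside (Corylus,Clostridium).
Tracing Quercus: it sits inside (Solenopsis,Quercus).
The smallest clade enclosing all 3 is (((Ateles,(Solenopsis,Quercus)),(Corylus,Clostridium)),((Raphanus,Xenopus),Brassica)); the answer is its 8 terminal taxa in alphabetical order.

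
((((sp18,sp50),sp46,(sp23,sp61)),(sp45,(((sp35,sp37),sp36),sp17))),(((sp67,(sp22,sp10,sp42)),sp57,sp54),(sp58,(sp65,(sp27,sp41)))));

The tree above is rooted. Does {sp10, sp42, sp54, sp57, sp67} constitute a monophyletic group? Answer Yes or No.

No

The MRCA of the listed taxa subtends ((sp67,(sp22,sp10,sp42)),sp57,sp54).
That clade also contains sp22, which is not in the proposed group, so the group is not monophyletic.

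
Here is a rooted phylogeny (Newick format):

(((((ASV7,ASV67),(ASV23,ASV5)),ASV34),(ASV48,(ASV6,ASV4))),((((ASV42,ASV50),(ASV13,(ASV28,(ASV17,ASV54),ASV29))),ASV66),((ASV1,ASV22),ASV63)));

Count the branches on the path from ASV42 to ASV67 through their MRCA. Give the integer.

The MRCA of ASV42 and ASV67 is the root of the tree.
From ASV42 up to that node: 5 branches. From ASV67 up to the same node: 5 branches. Total: 5 + 5 = 10.

10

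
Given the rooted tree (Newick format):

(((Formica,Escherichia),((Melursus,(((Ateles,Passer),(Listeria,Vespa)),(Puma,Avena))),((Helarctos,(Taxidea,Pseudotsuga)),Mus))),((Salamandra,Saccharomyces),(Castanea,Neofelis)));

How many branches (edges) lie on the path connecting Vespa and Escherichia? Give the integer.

The MRCA of Vespa and Escherichia is the node subtending ((Formica,Escherichia),((Melursus,(((Ateles,Passer),(Listeria,Vespa)),(Puma,Avena))),((Helarctos,(Taxidea,Pseudotsuga)),Mus))).
From Vespa up to that node: 6 branches. From Escherichia up to the same node: 2 branches. Total: 6 + 2 = 8.

8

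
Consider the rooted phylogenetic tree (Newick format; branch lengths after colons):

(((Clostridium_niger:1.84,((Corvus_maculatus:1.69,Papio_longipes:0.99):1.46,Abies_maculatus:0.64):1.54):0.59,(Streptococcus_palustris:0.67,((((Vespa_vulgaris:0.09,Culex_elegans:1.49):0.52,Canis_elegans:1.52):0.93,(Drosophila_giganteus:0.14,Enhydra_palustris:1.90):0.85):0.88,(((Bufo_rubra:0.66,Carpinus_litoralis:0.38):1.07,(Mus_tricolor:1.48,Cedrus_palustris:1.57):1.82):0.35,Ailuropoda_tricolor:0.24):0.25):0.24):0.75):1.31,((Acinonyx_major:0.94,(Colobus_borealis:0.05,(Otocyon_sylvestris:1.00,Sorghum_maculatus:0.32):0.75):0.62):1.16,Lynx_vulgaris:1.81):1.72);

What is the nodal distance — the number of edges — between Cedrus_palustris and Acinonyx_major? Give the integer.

10

The MRCA of Cedrus_palustris and Acinonyx_major is the root of the tree.
From Cedrus_palustris up to that node: 7 branches. From Acinonyx_major up to the same node: 3 branches. Total: 7 + 3 = 10.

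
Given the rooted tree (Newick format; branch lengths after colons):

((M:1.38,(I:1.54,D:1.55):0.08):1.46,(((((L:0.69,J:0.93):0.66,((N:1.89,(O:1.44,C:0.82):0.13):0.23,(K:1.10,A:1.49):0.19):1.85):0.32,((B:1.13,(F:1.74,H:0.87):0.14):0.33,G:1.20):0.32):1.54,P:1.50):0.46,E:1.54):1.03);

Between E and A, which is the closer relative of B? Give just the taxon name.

A

The MRCA of B and A subtends (((L,J),((N,(O,C)),(K,A))),((B,(F,H)),G)) (11 taxa).
The MRCA of B and E subtends (((((L,J),((N,(O,C)),(K,A))),((B,(F,H)),G)),P),E) (13 taxa).
The first is nested inside the second, so B shares a more recent common ancestor with A.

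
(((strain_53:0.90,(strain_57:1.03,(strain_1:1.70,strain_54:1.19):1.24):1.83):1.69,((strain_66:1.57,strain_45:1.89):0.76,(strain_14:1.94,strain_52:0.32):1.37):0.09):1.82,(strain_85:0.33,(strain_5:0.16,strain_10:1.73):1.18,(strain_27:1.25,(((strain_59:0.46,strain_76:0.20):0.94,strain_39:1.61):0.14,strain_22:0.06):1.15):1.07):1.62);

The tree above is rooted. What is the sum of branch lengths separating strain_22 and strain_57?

The path runs strain_22 → … → MRCA → … → strain_57; the MRCA is the root of the tree.
Branch lengths along that path: 0.06 + 1.15 + 1.07 + 1.62 + 1.82 + 1.69 + 1.83 + 1.03 = 10.27.

10.27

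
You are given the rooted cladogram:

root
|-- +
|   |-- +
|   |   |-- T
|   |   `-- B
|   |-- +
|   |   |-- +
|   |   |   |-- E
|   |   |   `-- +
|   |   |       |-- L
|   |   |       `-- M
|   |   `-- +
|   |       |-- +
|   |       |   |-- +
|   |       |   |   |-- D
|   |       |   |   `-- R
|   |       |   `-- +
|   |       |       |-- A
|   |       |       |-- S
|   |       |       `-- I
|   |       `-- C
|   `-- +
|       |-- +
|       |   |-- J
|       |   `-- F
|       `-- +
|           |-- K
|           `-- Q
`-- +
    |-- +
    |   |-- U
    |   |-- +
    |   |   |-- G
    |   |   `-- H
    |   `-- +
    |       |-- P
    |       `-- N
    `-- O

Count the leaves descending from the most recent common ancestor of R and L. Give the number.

9

The MRCA of R and L is the node subtending ((E,(L,M)),(((D,R),(A,S,I)),C)).
That clade contains 9 terminal taxa: A, C, D, E, I, L, M, R, S.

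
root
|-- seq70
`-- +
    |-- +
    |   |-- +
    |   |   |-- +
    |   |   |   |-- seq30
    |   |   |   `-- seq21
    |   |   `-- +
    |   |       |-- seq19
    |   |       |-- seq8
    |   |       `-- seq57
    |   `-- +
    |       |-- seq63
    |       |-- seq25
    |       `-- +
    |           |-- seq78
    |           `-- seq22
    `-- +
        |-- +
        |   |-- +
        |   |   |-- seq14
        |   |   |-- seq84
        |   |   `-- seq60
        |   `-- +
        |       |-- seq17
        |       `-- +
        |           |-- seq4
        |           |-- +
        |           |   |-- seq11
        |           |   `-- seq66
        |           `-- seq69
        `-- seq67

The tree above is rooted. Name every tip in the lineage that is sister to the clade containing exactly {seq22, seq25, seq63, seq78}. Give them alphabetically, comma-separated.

seq19, seq21, seq30, seq57, seq8

The clade containing exactly {seq22, seq25, seq63, seq78} attaches to the tree at the node subtending (((seq30,seq21),(seq19,seq8,seq57)),(seq63,seq25,(seq78,seq22))).
The other lineage descending from that same node — the sister group — is ((seq30,seq21),(seq19,seq8,seq57)); its 5 tips in alphabetical order are the answer.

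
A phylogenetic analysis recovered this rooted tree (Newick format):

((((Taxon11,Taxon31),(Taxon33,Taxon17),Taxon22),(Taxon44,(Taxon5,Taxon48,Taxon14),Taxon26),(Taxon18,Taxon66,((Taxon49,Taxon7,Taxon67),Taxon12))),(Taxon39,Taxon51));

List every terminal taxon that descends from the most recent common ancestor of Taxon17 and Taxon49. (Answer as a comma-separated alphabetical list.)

Tracing Taxon17: it sits inside (Taxon33,Taxon17).
Tracing Taxon49: it sits inside (Taxon49,Taxon7,Taxon67).
The smallest clade enclosing both is (((Taxon11,Taxon31),(Taxon33,Taxon17),Taxon22),(Taxon44,(Taxon5,Taxon48,Taxon14),Taxon26),(Taxon18,Taxon66,((Taxon49,Taxon7,Taxon67),Taxon12))); the answer is its 16 terminal taxa in alphabetical order.

Taxon11, Taxon12, Taxon14, Taxon17, Taxon18, Taxon22, Taxon26, Taxon31, Taxon33, Taxon44, Taxon48, Taxon49, Taxon5, Taxon66, Taxon67, Taxon7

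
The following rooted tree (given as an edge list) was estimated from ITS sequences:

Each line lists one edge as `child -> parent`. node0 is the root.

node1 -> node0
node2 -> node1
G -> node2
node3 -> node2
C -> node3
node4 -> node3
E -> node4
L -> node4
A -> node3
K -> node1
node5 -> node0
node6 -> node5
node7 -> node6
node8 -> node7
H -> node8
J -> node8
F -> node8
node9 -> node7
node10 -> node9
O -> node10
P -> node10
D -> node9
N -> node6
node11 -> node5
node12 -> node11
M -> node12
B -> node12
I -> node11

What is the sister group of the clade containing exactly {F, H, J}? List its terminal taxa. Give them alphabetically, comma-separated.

The clade containing exactly {F, H, J} attaches to the tree at the node subtending ((H,J,F),((O,P),D)).
The other lineage descending from that same node — the sister group — is ((O,P),D); its 3 tips in alphabetical order are the answer.

D, O, P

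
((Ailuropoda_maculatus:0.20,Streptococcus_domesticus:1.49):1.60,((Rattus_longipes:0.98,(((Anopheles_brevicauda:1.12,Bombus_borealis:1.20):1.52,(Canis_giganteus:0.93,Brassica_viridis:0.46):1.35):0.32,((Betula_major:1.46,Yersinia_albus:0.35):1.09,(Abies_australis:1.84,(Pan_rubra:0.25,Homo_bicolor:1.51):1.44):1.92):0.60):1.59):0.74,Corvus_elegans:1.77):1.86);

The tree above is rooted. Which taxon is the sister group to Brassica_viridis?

Canis_giganteus

Brassica_viridis attaches to the tree at the node subtending (Canis_giganteus,Brassica_viridis).
The other lineage descending from that same node — the sister group — is the single tip Canis_giganteus.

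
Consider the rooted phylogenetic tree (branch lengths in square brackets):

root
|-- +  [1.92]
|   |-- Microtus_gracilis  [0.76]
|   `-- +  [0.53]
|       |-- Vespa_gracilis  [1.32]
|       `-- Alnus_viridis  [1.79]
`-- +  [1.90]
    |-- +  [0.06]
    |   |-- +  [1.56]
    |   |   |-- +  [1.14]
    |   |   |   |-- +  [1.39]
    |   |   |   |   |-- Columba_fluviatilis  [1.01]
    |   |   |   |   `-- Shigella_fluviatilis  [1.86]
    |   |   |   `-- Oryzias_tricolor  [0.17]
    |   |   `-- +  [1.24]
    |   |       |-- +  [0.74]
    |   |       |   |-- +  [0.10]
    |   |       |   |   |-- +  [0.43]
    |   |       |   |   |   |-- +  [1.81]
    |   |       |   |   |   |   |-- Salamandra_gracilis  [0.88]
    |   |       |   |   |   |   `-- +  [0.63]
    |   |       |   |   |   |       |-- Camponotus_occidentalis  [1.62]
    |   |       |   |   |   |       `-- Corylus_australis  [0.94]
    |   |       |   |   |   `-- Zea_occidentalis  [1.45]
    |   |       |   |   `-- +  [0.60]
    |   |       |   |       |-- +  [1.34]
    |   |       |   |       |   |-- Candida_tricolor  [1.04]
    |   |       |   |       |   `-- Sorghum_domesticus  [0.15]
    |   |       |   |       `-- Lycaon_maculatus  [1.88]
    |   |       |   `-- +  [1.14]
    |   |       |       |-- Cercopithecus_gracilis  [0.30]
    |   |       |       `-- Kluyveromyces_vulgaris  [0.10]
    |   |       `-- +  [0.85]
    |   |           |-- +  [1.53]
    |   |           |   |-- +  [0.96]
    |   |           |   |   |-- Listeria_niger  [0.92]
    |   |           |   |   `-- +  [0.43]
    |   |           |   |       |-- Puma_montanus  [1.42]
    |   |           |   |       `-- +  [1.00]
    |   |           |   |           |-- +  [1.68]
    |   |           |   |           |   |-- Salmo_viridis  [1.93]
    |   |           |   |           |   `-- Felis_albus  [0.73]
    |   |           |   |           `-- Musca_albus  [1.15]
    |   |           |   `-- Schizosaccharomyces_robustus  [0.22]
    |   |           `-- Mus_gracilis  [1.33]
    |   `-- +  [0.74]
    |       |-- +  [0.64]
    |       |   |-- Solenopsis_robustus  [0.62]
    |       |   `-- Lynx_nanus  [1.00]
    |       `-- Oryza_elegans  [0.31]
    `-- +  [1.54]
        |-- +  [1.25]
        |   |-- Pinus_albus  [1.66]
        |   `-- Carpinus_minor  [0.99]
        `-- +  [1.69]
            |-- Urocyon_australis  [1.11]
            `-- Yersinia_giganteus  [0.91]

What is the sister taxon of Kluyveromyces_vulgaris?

Kluyveromyces_vulgaris attaches to the tree at the node subtending (Cercopithecus_gracilis,Kluyveromyces_vulgaris).
The other lineage descending from that same node — the sister group — is the single tip Cercopithecus_gracilis.

Cercopithecus_gracilis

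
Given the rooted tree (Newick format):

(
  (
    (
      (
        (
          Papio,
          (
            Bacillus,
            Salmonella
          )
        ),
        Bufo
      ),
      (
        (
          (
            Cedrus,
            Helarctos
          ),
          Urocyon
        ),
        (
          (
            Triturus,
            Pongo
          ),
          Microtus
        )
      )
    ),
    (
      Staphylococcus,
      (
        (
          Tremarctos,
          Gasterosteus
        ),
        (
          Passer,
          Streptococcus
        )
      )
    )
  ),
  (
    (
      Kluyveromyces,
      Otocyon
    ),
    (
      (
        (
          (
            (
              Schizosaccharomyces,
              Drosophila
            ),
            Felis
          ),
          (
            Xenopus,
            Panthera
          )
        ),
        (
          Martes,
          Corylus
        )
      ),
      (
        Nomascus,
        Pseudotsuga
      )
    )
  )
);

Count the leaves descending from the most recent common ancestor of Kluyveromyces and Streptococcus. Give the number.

The MRCA of Kluyveromyces and Streptococcus is the root, so the clade is the entire tree.
That clade contains 26 terminal taxa: Bacillus, Bufo, Cedrus, Corylus, Drosophila, Felis, Gasterosteus, Helarctos, Kluyveromyces, Martes, Microtus, Nomascus, Otocyon, Panthera, Papio, Passer, Pongo, Pseudotsuga, Salmonella, Schizosaccharomyces, Staphylococcus, Streptococcus, Tremarctos, Triturus, Urocyon, Xenopus.

26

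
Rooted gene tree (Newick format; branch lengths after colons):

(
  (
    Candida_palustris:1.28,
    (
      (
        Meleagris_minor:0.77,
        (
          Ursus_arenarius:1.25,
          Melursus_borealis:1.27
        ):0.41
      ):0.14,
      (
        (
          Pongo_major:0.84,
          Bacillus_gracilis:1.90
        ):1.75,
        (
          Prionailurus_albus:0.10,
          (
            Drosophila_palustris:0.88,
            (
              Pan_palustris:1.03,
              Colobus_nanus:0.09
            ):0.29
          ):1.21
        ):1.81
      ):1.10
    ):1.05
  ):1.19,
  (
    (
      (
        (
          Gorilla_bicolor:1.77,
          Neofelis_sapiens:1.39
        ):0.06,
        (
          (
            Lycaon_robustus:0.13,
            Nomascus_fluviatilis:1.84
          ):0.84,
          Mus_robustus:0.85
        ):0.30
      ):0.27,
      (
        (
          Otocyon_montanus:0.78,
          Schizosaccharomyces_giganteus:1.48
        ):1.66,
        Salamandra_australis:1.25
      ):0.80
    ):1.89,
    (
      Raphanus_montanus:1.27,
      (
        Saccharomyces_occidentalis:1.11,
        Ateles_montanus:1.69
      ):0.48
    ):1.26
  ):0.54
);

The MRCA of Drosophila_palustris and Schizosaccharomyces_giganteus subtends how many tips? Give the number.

21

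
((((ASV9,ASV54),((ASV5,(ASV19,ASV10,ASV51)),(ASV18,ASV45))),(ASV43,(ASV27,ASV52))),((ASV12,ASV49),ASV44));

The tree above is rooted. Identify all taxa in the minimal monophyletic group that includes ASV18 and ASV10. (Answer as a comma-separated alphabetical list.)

ASV10, ASV18, ASV19, ASV45, ASV5, ASV51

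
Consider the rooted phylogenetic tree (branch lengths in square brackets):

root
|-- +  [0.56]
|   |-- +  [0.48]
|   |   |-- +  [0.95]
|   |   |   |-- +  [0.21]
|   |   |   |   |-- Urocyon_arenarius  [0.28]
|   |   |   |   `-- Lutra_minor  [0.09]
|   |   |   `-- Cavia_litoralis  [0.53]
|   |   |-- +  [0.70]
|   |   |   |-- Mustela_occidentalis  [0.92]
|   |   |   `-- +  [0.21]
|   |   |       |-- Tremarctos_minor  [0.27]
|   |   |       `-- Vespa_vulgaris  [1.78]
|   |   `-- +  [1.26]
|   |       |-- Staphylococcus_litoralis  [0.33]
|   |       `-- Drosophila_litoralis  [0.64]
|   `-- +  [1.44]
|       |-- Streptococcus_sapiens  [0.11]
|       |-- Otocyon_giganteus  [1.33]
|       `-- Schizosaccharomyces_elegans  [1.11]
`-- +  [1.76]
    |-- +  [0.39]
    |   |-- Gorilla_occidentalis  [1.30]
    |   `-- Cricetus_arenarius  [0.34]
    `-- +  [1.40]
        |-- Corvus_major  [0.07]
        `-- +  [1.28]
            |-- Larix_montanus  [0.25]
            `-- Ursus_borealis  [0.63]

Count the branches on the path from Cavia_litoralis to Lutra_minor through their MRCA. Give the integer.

The MRCA of Cavia_litoralis and Lutra_minor is the node subtending ((Urocyon_arenarius,Lutra_minor),Cavia_litoralis).
From Cavia_litoralis up to that node: 1 branch. From Lutra_minor up to the same node: 2 branches. Total: 1 + 2 = 3.

3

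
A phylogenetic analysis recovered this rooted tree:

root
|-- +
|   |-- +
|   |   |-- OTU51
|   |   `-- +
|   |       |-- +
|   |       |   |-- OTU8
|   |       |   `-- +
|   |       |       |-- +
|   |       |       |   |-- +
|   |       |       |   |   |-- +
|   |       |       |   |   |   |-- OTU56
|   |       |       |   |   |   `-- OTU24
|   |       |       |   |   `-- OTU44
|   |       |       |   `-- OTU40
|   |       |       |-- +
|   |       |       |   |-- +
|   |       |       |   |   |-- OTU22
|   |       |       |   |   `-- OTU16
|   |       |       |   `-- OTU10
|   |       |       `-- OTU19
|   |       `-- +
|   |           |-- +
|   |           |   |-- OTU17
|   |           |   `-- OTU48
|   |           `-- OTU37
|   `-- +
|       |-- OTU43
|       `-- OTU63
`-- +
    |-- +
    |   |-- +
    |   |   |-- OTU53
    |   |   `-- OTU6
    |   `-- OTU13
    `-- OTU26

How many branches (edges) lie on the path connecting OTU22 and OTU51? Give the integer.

7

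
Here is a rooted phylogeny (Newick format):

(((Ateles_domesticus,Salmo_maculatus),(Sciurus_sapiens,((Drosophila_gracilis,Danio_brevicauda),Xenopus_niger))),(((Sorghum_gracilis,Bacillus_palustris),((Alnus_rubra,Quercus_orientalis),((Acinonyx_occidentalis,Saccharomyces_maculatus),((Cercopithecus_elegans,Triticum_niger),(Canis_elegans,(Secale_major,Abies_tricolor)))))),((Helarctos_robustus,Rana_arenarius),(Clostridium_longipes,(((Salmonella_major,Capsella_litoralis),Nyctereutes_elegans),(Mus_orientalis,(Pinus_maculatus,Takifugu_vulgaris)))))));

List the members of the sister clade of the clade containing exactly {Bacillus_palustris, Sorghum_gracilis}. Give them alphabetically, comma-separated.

Abies_tricolor, Acinonyx_occidentalis, Alnus_rubra, Canis_elegans, Cercopithecus_elegans, Quercus_orientalis, Saccharomyces_maculatus, Secale_major, Triticum_niger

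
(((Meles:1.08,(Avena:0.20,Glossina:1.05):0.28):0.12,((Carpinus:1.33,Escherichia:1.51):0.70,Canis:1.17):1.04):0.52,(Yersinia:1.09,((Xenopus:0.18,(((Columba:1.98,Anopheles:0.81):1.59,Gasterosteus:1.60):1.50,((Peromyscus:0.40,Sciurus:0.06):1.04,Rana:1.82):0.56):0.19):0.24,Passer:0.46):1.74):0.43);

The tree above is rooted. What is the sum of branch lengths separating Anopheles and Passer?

4.79

The path runs Anopheles → … → MRCA → … → Passer; the MRCA is the node subtending ((Xenopus,(((Columba,Anopheles),Gasterosteus),((Peromyscus,Sciurus),Rana))),Passer).
Branch lengths along that path: 0.81 + 1.59 + 1.50 + 0.19 + 0.24 + 0.46 = 4.79.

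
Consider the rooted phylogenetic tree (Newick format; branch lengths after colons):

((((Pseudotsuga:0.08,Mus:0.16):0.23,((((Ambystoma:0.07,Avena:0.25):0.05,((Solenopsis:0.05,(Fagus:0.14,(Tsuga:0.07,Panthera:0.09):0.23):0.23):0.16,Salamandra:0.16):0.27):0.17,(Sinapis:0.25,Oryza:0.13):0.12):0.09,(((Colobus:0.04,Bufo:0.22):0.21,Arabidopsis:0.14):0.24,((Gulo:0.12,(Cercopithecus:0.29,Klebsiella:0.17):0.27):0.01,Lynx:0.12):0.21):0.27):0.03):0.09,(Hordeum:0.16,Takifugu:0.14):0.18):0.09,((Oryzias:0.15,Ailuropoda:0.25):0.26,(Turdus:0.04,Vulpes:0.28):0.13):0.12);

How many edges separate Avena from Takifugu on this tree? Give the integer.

8

The MRCA of Avena and Takifugu is the node subtending (((Pseudotsuga,Mus),((((Ambystoma,Avena),((Solenopsis,(Fagus,(Tsuga,Panthera))),Salamandra)),(Sinapis,Oryza)),(((Colobus,Bufo),Arabidopsis),((Gulo,(Cercopithecus,Klebsiella)),Lynx)))),(Hordeum,Takifugu)).
From Avena up to that node: 6 branches. From Takifugu up to the same node: 2 branches. Total: 6 + 2 = 8.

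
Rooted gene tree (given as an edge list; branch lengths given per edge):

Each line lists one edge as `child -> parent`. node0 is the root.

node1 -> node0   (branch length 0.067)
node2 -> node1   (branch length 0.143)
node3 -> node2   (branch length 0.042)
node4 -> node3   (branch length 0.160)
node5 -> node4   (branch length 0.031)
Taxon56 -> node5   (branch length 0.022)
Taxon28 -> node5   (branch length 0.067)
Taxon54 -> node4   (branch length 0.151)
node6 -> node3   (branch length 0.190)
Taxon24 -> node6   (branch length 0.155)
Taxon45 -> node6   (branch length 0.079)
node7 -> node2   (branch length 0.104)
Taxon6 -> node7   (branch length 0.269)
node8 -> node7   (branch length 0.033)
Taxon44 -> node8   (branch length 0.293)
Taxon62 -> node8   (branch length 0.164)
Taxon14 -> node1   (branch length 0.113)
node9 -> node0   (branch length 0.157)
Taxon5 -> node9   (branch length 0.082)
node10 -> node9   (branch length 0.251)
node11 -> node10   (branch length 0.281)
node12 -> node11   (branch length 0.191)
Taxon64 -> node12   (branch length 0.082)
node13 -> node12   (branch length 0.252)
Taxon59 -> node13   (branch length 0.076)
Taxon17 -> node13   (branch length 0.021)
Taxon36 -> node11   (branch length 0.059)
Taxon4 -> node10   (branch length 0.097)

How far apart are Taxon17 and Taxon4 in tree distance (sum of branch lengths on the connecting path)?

0.842

The path runs Taxon17 → … → MRCA → … → Taxon4; the MRCA is the node subtending (((Taxon64,(Taxon59,Taxon17)),Taxon36),Taxon4).
Branch lengths along that path: 0.021 + 0.252 + 0.191 + 0.281 + 0.097 = 0.842.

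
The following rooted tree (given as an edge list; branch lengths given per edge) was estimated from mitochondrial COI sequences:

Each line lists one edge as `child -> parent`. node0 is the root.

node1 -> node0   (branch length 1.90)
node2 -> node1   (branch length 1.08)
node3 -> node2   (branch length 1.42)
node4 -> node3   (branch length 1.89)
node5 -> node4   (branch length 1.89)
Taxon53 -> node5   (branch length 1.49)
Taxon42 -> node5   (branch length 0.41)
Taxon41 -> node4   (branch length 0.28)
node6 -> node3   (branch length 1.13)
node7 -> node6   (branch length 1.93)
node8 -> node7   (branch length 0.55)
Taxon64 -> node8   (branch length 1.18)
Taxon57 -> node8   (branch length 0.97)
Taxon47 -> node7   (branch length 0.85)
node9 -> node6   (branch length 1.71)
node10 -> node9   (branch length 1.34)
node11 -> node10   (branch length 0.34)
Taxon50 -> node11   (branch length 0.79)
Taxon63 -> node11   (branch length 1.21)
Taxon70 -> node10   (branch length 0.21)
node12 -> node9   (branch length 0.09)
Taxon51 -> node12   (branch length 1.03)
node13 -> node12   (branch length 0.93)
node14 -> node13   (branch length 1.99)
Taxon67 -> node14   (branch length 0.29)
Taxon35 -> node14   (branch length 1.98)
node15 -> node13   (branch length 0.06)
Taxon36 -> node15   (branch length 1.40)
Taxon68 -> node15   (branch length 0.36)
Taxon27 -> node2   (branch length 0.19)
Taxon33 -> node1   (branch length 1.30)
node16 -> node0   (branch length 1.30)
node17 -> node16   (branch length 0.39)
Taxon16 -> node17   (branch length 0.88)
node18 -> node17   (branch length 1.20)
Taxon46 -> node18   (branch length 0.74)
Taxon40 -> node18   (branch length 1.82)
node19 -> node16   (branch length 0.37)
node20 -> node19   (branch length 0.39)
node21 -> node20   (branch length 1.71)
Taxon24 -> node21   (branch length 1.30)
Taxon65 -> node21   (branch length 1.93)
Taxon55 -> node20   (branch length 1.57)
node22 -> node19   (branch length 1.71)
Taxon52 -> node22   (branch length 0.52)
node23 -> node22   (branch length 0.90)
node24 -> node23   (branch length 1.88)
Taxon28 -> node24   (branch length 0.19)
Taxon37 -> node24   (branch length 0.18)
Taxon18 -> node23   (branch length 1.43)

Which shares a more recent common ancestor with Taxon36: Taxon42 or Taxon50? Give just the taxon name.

Taxon50

The MRCA of Taxon36 and Taxon50 subtends (((Taxon50,Taxon63),Taxon70),(Taxon51,((Taxon67,Taxon35),(Taxon36,Taxon68)))) (8 taxa).
The MRCA of Taxon36 and Taxon42 subtends (((Taxon53,Taxon42),Taxon41),(((Taxon64,Taxon57),Taxon47),(((Taxon50,Taxon63),Taxon70),(Taxon51,((Taxon67,Taxon35),(Taxon36,Taxon68)))))) (14 taxa).
The first is nested inside the second, so Taxon36 shares a more recent common ancestor with Taxon50.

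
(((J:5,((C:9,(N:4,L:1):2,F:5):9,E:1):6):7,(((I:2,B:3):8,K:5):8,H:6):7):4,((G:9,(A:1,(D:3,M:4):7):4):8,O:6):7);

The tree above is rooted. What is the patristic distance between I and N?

53

The path runs I → … → MRCA → … → N; the MRCA is the node subtending ((J,((C,(N,L),F),E)),(((I,B),K),H)).
Branch lengths along that path: 2 + 8 + 8 + 7 + 7 + 6 + 9 + 2 + 4 = 53.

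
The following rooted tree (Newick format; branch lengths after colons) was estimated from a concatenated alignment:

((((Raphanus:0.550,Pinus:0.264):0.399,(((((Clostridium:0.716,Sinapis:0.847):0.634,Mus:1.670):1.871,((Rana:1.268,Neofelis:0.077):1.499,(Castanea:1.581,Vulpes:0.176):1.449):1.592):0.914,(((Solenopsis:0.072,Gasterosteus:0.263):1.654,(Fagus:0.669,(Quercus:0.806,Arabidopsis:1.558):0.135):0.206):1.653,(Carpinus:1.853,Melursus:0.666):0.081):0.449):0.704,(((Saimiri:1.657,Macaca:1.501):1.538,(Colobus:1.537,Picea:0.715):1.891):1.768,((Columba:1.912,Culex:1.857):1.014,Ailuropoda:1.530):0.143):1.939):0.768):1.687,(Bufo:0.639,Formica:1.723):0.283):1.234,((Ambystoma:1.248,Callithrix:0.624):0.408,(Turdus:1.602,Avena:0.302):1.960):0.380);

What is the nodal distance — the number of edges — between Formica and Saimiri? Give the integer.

8

The MRCA of Formica and Saimiri is the node subtending (((Raphanus,Pinus),(((((Clostridium,Sinapis),Mus),((Rana,Neofelis),(Castanea,Vulpes))),(((Solenopsis,Gasterosteus),(Fagus,(Quercus,Arabidopsis))),(Carpinus,Melursus))),(((Saimiri,Macaca),(Colobus,Picea)),((Columba,Culex),Ailuropoda)))),(Bufo,Formica)).
From Formica up to that node: 2 branches. From Saimiri up to the same node: 6 branches. Total: 2 + 6 = 8.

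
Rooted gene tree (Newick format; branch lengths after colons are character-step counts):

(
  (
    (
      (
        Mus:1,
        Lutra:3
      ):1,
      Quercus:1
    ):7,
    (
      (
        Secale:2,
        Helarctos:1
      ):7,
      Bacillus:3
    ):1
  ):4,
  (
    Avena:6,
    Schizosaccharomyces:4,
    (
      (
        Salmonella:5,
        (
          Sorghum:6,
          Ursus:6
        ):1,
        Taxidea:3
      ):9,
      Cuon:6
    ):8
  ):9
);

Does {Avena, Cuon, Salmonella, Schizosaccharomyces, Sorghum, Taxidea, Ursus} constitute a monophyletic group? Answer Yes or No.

Yes

The most recent common ancestor of these taxa subtends (Avena,Schizosaccharomyces,((Salmonella,(Sorghum,Ursus),Taxidea),Cuon)).
That clade has exactly 7 tips — every listed taxon and nothing else — so the group is monophyletic.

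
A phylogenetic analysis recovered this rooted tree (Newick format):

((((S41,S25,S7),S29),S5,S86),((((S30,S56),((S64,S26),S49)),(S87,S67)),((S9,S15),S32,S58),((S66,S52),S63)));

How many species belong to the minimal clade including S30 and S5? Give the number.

The MRCA of S30 and S5 is the root, so the clade is the entire tree.
That clade contains 20 terminal taxa: S15, S25, S26, S29, S30, S32, S41, S49, S5, S52, S56, S58, S63, S64, S66, S67, S7, S86, S87, S9.

20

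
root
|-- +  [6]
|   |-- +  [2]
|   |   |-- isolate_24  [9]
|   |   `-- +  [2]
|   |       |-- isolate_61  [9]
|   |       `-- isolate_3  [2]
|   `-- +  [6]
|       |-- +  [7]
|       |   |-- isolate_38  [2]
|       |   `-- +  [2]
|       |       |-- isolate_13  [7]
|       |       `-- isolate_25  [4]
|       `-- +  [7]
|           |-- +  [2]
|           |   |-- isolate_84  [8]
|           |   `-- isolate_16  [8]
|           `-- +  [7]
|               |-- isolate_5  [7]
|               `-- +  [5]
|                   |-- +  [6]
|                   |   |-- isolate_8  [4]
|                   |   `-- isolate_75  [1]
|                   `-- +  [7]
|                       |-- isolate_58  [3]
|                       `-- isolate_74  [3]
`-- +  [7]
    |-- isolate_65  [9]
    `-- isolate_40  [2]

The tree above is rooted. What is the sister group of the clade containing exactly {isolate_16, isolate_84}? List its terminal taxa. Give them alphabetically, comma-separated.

isolate_5, isolate_58, isolate_74, isolate_75, isolate_8

The clade containing exactly {isolate_16, isolate_84} attaches to the tree at the node subtending ((isolate_84,isolate_16),(isolate_5,((isolate_8,isolate_75),(isolate_58,isolate_74)))).
The other lineage descending from that same node — the sister group — is (isolate_5,((isolate_8,isolate_75),(isolate_58,isolate_74))); its 5 tips in alphabetical order are the answer.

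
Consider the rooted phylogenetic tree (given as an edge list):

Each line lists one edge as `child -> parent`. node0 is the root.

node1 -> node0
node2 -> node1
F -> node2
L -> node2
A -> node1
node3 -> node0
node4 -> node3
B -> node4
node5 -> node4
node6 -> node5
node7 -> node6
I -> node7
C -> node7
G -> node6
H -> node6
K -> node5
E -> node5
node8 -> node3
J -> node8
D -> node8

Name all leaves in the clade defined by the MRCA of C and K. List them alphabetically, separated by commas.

Tracing C: it sits inside (I,C).
Tracing K: it sits inside (((I,C),G,H),K,E).
The smallest clade enclosing both is (((I,C),G,H),K,E); the answer is its 6 terminal taxa in alphabetical order.

C, E, G, H, I, K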